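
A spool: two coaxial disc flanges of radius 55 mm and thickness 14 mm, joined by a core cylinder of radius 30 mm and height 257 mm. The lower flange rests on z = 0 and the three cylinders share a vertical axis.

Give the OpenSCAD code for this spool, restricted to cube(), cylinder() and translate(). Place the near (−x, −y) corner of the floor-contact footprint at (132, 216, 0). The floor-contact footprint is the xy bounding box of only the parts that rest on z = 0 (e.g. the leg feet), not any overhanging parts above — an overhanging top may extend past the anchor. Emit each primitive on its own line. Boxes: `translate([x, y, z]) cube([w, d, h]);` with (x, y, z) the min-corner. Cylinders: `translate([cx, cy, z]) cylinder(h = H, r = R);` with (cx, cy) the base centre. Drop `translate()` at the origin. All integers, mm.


translate([187, 271, 0]) cylinder(h = 14, r = 55);
translate([187, 271, 14]) cylinder(h = 257, r = 30);
translate([187, 271, 271]) cylinder(h = 14, r = 55);


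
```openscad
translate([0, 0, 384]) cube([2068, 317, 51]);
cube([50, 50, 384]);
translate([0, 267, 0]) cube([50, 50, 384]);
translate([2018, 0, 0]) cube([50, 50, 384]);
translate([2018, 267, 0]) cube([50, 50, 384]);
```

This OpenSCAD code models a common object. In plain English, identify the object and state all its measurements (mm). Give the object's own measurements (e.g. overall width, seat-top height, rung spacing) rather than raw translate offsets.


A long wooden bench with a 2068 mm (x) × 317 mm (y) seat, 51 mm thick, its top surface 435 mm above the floor. Four 50 mm square legs at the seat corners, flush with the edges, run from z = 0 to the seat underside.


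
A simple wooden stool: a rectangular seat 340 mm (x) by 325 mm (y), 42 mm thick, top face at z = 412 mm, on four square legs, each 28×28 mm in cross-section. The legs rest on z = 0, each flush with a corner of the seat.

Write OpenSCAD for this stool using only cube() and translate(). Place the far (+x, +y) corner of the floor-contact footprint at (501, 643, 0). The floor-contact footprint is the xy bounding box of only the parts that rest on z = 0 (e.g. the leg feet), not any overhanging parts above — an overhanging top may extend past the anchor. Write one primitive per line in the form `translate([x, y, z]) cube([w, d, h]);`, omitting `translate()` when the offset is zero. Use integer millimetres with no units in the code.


// leg_h = 412 - 42 = 370
translate([161, 318, 370]) cube([340, 325, 42]);
translate([161, 318, 0]) cube([28, 28, 370]);
translate([473, 318, 0]) cube([28, 28, 370]);
translate([161, 615, 0]) cube([28, 28, 370]);
translate([473, 615, 0]) cube([28, 28, 370]);


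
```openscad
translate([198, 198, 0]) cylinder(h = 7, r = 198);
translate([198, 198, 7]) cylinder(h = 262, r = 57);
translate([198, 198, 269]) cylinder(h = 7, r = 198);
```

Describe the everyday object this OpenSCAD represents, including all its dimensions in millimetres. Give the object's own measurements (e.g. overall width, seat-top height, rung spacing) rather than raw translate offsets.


A spool: two coaxial disc flanges of radius 198 mm and thickness 7 mm, joined by a core cylinder of radius 57 mm and height 262 mm. The lower flange rests on z = 0 and the three cylinders share a vertical axis.


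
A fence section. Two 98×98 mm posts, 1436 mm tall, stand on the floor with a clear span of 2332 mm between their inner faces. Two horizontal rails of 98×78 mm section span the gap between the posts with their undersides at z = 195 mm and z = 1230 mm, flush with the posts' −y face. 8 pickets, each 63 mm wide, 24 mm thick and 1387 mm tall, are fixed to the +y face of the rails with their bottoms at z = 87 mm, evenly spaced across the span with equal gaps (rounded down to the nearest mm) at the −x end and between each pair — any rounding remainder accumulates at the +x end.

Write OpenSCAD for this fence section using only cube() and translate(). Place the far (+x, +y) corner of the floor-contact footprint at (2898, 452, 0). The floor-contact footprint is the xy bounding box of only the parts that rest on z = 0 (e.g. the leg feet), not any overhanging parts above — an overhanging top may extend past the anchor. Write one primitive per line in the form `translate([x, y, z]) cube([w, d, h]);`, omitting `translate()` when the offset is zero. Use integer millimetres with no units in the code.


translate([370, 354, 0]) cube([98, 98, 1436]);
translate([2800, 354, 0]) cube([98, 98, 1436]);
translate([468, 354, 195]) cube([2332, 98, 78]);
translate([468, 354, 1230]) cube([2332, 98, 78]);
translate([671, 452, 87]) cube([63, 24, 1387]);
translate([937, 452, 87]) cube([63, 24, 1387]);
translate([1203, 452, 87]) cube([63, 24, 1387]);
translate([1469, 452, 87]) cube([63, 24, 1387]);
translate([1735, 452, 87]) cube([63, 24, 1387]);
translate([2001, 452, 87]) cube([63, 24, 1387]);
translate([2267, 452, 87]) cube([63, 24, 1387]);
translate([2533, 452, 87]) cube([63, 24, 1387]);


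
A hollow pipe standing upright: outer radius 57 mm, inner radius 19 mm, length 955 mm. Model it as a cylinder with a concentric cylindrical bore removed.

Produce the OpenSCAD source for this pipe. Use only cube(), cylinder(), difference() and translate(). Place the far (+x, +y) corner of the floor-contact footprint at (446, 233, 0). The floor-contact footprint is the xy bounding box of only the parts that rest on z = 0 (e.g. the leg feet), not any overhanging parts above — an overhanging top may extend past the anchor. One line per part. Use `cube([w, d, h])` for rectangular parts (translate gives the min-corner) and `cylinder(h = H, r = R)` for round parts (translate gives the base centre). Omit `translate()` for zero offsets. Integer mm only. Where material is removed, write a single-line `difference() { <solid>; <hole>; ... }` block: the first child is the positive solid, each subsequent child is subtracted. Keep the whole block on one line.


difference() { translate([389, 176, 0]) cylinder(h = 955, r = 57); translate([389, 176, 0]) cylinder(h = 955, r = 19); }


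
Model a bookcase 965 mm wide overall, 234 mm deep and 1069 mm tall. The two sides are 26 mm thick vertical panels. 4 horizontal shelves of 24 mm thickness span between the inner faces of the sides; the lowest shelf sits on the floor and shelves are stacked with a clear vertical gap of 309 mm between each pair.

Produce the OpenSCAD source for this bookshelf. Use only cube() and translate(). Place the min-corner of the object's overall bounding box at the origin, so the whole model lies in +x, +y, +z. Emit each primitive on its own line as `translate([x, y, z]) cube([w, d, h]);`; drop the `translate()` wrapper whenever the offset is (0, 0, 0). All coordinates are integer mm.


cube([26, 234, 1069]);
translate([939, 0, 0]) cube([26, 234, 1069]);
translate([26, 0, 0]) cube([913, 234, 24]);
translate([26, 0, 333]) cube([913, 234, 24]);
translate([26, 0, 666]) cube([913, 234, 24]);
translate([26, 0, 999]) cube([913, 234, 24]);


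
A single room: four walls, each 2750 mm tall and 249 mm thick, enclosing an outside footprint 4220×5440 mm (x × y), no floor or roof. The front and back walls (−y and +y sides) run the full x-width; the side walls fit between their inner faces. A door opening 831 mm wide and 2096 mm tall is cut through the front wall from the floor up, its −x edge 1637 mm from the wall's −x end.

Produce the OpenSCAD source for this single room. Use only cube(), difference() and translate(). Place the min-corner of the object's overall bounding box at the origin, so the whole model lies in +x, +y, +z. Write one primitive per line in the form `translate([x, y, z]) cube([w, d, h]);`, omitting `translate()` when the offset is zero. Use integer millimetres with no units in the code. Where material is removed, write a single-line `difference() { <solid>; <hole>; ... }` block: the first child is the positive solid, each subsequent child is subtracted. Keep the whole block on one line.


difference() { cube([4220, 249, 2750]); translate([1637, 0, 0]) cube([831, 249, 2096]); }
translate([0, 5191, 0]) cube([4220, 249, 2750]);
translate([0, 249, 0]) cube([249, 4942, 2750]);
translate([3971, 249, 0]) cube([249, 4942, 2750]);


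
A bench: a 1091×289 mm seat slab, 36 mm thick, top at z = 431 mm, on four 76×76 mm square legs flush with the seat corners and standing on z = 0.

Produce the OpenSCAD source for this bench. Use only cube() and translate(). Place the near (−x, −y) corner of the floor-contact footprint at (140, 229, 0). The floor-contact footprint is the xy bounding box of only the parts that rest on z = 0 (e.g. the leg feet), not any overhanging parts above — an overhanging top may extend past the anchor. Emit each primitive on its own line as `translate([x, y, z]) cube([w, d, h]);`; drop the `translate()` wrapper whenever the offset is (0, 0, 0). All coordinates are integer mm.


translate([140, 229, 395]) cube([1091, 289, 36]);
translate([140, 229, 0]) cube([76, 76, 395]);
translate([140, 442, 0]) cube([76, 76, 395]);
translate([1155, 229, 0]) cube([76, 76, 395]);
translate([1155, 442, 0]) cube([76, 76, 395]);


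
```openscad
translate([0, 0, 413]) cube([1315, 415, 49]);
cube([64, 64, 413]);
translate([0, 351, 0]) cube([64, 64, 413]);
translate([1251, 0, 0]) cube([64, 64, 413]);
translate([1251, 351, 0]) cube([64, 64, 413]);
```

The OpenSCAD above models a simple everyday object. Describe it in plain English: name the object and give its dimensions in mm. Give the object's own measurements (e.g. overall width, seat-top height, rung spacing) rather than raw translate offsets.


A long wooden bench with a 1315 mm (x) × 415 mm (y) seat, 49 mm thick, its top surface 462 mm above the floor. Four 64 mm square legs at the seat corners, flush with the edges, run from z = 0 to the seat underside.


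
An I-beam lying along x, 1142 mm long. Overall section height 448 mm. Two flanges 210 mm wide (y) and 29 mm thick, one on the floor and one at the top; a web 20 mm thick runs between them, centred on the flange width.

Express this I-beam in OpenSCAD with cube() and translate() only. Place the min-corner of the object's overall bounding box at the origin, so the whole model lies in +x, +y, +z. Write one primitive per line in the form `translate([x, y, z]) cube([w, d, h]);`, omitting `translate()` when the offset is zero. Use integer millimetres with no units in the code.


cube([1142, 210, 29]);
translate([0, 95, 29]) cube([1142, 20, 390]);
translate([0, 0, 419]) cube([1142, 210, 29]);


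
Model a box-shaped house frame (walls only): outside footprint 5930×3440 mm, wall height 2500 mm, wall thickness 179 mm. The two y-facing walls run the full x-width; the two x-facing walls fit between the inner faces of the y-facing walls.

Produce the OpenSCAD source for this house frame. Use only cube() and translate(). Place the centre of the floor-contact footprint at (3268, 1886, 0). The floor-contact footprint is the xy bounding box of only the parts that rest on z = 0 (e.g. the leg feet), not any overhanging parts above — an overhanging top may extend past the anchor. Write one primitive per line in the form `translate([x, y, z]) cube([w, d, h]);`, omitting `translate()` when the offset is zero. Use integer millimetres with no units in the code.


translate([303, 166, 0]) cube([5930, 179, 2500]);
translate([303, 3427, 0]) cube([5930, 179, 2500]);
translate([303, 345, 0]) cube([179, 3082, 2500]);
translate([6054, 345, 0]) cube([179, 3082, 2500]);


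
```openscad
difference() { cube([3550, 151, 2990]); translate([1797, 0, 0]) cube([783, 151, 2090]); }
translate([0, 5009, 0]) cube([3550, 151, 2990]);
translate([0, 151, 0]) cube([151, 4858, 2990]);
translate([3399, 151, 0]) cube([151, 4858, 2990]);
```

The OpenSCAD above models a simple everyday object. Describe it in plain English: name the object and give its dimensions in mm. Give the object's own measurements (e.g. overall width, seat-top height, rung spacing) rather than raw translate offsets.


A single room: four walls, each 2990 mm tall and 151 mm thick, enclosing an outside footprint 3550×5160 mm (x × y), no floor or roof. The front and back walls (−y and +y sides) run the full x-width; the side walls fit between their inner faces. A door opening 783 mm wide and 2090 mm tall is cut through the front wall from the floor up, its −x edge 1797 mm from the wall's −x end.


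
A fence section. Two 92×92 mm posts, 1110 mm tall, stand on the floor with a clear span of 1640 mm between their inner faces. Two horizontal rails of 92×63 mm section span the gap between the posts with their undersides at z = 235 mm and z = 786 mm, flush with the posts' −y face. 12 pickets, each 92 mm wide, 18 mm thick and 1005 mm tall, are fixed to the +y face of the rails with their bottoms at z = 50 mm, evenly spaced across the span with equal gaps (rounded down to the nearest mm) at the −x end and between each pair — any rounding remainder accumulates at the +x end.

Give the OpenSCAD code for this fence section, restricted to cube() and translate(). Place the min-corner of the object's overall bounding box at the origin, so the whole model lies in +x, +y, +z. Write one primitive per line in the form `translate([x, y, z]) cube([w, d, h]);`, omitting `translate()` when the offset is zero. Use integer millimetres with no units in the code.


cube([92, 92, 1110]);
translate([1732, 0, 0]) cube([92, 92, 1110]);
translate([92, 0, 235]) cube([1640, 92, 63]);
translate([92, 0, 786]) cube([1640, 92, 63]);
translate([133, 92, 50]) cube([92, 18, 1005]);
translate([266, 92, 50]) cube([92, 18, 1005]);
translate([399, 92, 50]) cube([92, 18, 1005]);
translate([532, 92, 50]) cube([92, 18, 1005]);
translate([665, 92, 50]) cube([92, 18, 1005]);
translate([798, 92, 50]) cube([92, 18, 1005]);
translate([931, 92, 50]) cube([92, 18, 1005]);
translate([1064, 92, 50]) cube([92, 18, 1005]);
translate([1197, 92, 50]) cube([92, 18, 1005]);
translate([1330, 92, 50]) cube([92, 18, 1005]);
translate([1463, 92, 50]) cube([92, 18, 1005]);
translate([1596, 92, 50]) cube([92, 18, 1005]);


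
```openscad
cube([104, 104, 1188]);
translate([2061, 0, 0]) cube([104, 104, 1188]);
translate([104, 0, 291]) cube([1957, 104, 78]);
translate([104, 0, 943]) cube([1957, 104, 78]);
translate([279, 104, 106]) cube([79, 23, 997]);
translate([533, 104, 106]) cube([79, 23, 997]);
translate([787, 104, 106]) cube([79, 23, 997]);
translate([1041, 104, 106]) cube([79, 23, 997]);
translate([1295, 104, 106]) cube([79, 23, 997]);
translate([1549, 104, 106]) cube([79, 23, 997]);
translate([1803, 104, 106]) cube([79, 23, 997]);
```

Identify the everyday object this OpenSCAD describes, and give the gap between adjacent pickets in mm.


A fence section. The picket gap is 175 mm.

Two posts, two rails, 7 pickets — a fence section. Span 1957 mm holds 7 pickets of 79 mm with 8 equal gaps: ⌊(1957 − 7·79) / 8⌋ = 175 mm.


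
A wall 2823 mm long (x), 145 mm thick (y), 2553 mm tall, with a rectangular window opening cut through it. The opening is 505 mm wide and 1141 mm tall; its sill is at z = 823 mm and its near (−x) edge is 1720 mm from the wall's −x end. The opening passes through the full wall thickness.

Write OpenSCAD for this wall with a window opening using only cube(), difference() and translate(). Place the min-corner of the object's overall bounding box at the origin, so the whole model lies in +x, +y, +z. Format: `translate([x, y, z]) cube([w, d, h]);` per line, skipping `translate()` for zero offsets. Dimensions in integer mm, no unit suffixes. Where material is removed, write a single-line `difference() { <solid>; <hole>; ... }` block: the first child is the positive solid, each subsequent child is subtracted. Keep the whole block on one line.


difference() { cube([2823, 145, 2553]); translate([1720, 0, 823]) cube([505, 145, 1141]); }


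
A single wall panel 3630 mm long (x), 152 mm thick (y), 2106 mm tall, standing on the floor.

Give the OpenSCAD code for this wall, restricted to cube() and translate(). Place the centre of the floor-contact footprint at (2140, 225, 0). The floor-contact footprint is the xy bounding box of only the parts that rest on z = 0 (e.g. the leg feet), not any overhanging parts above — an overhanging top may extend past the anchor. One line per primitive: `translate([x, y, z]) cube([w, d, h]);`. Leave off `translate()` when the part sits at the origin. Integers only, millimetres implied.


translate([325, 149, 0]) cube([3630, 152, 2106]);


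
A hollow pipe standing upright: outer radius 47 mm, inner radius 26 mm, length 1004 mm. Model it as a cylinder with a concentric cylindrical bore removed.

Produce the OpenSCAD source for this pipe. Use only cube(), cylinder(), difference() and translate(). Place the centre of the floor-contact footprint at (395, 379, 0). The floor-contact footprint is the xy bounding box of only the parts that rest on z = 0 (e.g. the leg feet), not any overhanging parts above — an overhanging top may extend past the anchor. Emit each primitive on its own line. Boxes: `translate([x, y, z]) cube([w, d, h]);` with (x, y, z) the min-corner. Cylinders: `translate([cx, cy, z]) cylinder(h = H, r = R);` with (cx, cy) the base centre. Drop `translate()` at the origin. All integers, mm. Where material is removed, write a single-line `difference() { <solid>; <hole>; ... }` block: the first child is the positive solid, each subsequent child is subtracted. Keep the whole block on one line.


difference() { translate([395, 379, 0]) cylinder(h = 1004, r = 47); translate([395, 379, 0]) cylinder(h = 1004, r = 26); }


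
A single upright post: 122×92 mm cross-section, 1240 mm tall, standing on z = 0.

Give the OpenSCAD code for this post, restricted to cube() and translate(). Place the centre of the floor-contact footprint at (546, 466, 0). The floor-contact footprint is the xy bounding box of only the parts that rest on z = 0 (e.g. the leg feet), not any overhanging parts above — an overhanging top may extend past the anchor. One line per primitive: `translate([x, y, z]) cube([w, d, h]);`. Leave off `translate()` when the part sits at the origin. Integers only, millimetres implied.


translate([485, 420, 0]) cube([122, 92, 1240]);


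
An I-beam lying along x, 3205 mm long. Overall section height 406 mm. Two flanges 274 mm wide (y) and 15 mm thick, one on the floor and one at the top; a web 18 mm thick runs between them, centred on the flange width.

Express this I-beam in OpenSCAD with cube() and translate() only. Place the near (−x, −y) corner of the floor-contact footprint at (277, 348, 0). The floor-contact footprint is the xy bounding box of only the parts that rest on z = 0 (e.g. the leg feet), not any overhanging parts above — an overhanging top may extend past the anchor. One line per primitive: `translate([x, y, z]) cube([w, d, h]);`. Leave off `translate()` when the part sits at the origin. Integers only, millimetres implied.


translate([277, 348, 0]) cube([3205, 274, 15]);
translate([277, 476, 15]) cube([3205, 18, 376]);
translate([277, 348, 391]) cube([3205, 274, 15]);


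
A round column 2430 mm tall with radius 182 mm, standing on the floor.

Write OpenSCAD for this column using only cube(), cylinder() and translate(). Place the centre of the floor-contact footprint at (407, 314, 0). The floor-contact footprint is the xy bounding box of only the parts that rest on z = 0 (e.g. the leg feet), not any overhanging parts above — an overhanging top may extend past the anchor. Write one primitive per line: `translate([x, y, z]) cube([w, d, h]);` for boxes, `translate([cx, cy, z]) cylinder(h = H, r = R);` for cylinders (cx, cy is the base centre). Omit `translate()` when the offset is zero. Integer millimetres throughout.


translate([407, 314, 0]) cylinder(h = 2430, r = 182);


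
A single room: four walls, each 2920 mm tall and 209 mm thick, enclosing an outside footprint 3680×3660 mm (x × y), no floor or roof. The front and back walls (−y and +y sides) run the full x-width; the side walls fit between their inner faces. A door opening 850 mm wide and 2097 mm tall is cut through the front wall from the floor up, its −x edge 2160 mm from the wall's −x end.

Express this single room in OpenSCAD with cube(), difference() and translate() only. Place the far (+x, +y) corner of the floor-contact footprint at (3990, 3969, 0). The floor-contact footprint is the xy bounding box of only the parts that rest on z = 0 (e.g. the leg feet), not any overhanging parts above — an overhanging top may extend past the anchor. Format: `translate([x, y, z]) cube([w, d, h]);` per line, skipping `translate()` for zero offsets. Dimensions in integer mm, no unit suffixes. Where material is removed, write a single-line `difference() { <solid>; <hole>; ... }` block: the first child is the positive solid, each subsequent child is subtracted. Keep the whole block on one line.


difference() { translate([310, 309, 0]) cube([3680, 209, 2920]); translate([2470, 309, 0]) cube([850, 209, 2097]); }
translate([310, 3760, 0]) cube([3680, 209, 2920]);
translate([310, 518, 0]) cube([209, 3242, 2920]);
translate([3781, 518, 0]) cube([209, 3242, 2920]);


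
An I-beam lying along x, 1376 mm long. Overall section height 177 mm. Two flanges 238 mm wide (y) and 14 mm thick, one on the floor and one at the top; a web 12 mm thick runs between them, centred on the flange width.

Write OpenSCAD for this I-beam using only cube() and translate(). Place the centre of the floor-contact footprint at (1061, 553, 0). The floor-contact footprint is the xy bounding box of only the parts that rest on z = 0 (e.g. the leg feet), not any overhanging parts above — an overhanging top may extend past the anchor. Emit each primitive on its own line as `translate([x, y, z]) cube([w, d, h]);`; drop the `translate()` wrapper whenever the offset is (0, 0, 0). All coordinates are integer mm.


translate([373, 434, 0]) cube([1376, 238, 14]);
translate([373, 547, 14]) cube([1376, 12, 149]);
translate([373, 434, 163]) cube([1376, 238, 14]);


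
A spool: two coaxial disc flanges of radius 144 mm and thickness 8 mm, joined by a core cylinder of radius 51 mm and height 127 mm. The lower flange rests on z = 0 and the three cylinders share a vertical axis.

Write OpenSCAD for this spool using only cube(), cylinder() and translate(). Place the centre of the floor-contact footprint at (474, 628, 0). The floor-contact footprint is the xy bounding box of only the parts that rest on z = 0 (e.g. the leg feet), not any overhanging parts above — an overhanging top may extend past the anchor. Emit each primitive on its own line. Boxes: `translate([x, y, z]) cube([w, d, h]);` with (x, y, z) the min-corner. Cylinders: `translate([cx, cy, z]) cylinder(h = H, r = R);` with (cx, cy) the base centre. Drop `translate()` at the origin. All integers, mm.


translate([474, 628, 0]) cylinder(h = 8, r = 144);
translate([474, 628, 8]) cylinder(h = 127, r = 51);
translate([474, 628, 135]) cylinder(h = 8, r = 144);


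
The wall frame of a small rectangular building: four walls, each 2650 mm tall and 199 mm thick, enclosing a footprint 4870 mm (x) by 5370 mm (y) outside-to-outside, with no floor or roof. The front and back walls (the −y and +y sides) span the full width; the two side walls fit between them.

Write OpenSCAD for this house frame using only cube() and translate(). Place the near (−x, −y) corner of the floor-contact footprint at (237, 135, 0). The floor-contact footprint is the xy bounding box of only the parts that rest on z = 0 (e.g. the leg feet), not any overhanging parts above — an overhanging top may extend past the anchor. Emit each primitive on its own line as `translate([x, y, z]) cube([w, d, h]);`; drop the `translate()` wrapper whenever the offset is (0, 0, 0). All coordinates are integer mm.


translate([237, 135, 0]) cube([4870, 199, 2650]);
translate([237, 5306, 0]) cube([4870, 199, 2650]);
translate([237, 334, 0]) cube([199, 4972, 2650]);
translate([4908, 334, 0]) cube([199, 4972, 2650]);


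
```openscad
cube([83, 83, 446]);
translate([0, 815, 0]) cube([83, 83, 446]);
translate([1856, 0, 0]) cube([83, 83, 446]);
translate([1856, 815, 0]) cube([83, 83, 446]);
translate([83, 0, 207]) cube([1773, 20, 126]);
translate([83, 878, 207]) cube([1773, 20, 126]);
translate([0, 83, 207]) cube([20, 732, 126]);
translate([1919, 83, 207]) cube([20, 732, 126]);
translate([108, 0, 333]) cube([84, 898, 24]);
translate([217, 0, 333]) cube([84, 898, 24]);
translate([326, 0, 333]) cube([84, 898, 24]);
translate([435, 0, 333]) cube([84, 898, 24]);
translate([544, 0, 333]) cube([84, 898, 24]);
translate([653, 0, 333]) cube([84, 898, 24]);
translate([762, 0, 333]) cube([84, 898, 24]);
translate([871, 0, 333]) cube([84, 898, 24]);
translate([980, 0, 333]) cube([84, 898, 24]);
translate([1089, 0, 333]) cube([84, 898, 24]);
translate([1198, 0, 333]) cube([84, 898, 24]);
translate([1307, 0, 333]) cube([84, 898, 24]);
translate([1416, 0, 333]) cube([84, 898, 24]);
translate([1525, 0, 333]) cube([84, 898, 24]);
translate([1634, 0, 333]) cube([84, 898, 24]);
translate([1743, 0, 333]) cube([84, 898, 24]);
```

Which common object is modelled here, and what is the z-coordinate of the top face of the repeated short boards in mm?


A bed frame. The slat-top height is 357 mm.

Four posts, four rails, and a row of slats — a bed frame. Slats sit on the rails at z = 207 + 126 = 333; with slat thickness 24, the top is 357 mm.


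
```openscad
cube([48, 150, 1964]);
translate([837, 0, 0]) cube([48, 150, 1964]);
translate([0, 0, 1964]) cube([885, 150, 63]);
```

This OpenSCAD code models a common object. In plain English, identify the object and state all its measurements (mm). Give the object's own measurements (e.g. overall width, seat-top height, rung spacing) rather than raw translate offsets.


A door frame. The clear opening is 789 mm wide and 1964 mm high. Two 48 mm wide jambs, 150 mm deep, stand either side of the opening from the floor to the top of the opening. A 63 mm thick head sits across the top of both jambs, spanning the full outside width of the frame.


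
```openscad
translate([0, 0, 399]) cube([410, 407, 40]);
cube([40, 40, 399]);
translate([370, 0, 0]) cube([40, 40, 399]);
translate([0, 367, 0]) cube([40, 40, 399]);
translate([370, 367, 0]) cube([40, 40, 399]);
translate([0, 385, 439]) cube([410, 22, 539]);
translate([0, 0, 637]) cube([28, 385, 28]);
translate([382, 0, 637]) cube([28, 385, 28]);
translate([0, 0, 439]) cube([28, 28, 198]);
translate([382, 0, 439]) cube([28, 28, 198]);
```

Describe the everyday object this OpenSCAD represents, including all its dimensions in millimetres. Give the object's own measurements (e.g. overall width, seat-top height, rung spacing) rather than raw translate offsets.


A chair. The seat is a 410×407×40 mm slab with its top at z = 439 mm, on four 40×40 mm corner legs (flush with the seat edges, standing on z = 0). A flat backrest 22 mm thick, 539 mm tall, spans the full seat width and rises from the seat top along its +y edge, rear face flush with the rear of the seat. Two armrests of 28×28 mm section run along each side from the seat's front edge to the front of the backrest, top faces 226 mm above the seat top and outer faces flush with the seat's x-edges; a 28×28 mm post under the front of each armrest stands on the seat at the front corner.


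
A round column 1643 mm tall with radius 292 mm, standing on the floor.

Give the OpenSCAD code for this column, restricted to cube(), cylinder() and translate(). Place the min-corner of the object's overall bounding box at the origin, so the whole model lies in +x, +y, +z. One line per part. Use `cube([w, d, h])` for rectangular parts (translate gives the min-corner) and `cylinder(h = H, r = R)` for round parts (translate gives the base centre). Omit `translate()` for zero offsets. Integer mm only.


translate([292, 292, 0]) cylinder(h = 1643, r = 292);


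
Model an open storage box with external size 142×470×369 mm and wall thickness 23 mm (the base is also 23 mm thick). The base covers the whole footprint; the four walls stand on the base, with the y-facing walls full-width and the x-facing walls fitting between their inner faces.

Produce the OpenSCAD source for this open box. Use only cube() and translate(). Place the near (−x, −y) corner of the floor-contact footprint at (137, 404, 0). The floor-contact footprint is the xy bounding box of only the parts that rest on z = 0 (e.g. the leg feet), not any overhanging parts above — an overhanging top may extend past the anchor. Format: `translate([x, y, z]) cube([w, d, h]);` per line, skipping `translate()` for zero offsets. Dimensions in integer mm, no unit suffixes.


translate([137, 404, 0]) cube([142, 470, 23]);
translate([137, 404, 23]) cube([142, 23, 346]);
translate([137, 851, 23]) cube([142, 23, 346]);
translate([137, 427, 23]) cube([23, 424, 346]);
translate([256, 427, 23]) cube([23, 424, 346]);


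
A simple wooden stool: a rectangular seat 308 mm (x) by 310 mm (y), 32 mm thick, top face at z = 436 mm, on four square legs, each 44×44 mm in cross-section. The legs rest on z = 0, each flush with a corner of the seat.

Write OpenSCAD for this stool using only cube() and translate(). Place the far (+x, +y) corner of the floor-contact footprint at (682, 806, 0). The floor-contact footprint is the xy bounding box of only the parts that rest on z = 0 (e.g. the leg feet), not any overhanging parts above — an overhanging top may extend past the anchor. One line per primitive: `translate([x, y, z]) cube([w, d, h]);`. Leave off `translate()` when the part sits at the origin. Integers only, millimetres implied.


translate([374, 496, 404]) cube([308, 310, 32]);
translate([374, 496, 0]) cube([44, 44, 404]);
translate([638, 496, 0]) cube([44, 44, 404]);
translate([374, 762, 0]) cube([44, 44, 404]);
translate([638, 762, 0]) cube([44, 44, 404]);


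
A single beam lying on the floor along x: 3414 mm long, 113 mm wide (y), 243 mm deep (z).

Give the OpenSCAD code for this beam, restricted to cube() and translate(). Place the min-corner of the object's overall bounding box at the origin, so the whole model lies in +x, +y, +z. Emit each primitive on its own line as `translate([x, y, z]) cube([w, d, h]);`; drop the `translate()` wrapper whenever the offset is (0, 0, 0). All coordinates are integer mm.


cube([3414, 113, 243]);


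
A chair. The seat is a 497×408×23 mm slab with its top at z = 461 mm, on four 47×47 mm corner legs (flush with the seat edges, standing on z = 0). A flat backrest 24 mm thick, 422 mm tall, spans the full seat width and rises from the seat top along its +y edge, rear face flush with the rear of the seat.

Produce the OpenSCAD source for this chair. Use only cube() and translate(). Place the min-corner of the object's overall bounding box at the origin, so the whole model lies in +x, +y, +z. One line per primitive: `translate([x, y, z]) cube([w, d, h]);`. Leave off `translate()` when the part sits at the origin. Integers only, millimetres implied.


translate([0, 0, 438]) cube([497, 408, 23]);
cube([47, 47, 438]);
translate([450, 0, 0]) cube([47, 47, 438]);
translate([0, 361, 0]) cube([47, 47, 438]);
translate([450, 361, 0]) cube([47, 47, 438]);
translate([0, 384, 461]) cube([497, 24, 422]);


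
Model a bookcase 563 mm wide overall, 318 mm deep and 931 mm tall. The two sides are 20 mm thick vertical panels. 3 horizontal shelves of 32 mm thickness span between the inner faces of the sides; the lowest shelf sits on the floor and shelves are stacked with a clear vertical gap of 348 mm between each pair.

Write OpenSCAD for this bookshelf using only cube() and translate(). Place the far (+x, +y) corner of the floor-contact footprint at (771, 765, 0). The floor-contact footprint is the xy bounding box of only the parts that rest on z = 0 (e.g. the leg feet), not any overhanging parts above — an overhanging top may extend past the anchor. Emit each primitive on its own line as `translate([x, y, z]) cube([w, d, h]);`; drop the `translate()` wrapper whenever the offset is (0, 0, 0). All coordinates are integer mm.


translate([208, 447, 0]) cube([20, 318, 931]);
translate([751, 447, 0]) cube([20, 318, 931]);
translate([228, 447, 0]) cube([523, 318, 32]);
translate([228, 447, 380]) cube([523, 318, 32]);
translate([228, 447, 760]) cube([523, 318, 32]);


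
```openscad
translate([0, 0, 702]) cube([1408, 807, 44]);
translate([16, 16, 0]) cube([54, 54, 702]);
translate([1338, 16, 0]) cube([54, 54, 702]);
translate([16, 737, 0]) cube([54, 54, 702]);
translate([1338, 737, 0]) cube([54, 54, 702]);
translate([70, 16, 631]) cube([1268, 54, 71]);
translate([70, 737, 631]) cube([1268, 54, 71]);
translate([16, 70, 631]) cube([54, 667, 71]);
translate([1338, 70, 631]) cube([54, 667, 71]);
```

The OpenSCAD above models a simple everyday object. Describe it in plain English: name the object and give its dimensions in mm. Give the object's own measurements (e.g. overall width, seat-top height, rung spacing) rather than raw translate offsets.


A rectangular dining table. The top is 1408×807×44 mm with its upper surface at z = 746 mm. It stands on four 54×54 mm square legs, each inset 16 mm from the nearest pair of top edges, running from the floor to the underside of the top. Four apron rails, 54 mm thick and 71 mm tall, run between adjacent legs with their top edges flush with the underside of the top and their outer faces flush with the legs' outer faces.


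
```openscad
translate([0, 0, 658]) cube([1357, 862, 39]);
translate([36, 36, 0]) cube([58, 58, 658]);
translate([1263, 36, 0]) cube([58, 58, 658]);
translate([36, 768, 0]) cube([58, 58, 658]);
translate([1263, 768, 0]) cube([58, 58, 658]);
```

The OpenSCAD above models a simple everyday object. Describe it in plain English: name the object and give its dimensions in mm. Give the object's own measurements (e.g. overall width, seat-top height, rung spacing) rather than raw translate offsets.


A table: top 1357 mm (x) × 862 mm (y), 39 mm thick, upper face at z = 697 mm, on four 58×58 mm square legs, each inset 36 mm from the nearest pair of top edges from z = 0 to the bottom of the top.


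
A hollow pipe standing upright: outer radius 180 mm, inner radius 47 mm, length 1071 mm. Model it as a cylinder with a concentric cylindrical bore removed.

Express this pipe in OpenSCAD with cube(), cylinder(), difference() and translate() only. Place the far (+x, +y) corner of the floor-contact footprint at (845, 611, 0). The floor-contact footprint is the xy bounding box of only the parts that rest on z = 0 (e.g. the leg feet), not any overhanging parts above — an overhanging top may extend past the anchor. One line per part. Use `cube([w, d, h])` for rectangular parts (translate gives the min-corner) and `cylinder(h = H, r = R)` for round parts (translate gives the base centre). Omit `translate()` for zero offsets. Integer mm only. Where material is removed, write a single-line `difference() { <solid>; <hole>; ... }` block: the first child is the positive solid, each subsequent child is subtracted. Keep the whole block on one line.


difference() { translate([665, 431, 0]) cylinder(h = 1071, r = 180); translate([665, 431, 0]) cylinder(h = 1071, r = 47); }


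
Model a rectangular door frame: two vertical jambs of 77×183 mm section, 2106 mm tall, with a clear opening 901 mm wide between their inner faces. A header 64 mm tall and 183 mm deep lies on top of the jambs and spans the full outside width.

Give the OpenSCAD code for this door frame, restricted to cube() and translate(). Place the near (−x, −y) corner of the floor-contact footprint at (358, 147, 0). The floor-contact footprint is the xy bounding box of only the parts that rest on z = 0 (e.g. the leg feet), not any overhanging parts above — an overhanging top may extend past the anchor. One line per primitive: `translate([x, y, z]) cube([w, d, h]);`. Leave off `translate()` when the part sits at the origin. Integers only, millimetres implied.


translate([358, 147, 0]) cube([77, 183, 2106]);
translate([1336, 147, 0]) cube([77, 183, 2106]);
translate([358, 147, 2106]) cube([1055, 183, 64]);


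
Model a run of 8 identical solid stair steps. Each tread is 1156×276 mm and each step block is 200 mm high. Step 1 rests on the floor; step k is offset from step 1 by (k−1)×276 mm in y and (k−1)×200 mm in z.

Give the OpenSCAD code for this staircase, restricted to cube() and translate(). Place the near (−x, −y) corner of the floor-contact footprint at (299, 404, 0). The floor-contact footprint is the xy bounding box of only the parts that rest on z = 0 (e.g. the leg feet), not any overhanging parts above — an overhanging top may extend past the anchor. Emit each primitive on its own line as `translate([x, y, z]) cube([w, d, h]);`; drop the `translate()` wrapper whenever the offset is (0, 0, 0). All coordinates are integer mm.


translate([299, 404, 0]) cube([1156, 276, 200]);
translate([299, 680, 200]) cube([1156, 276, 200]);
translate([299, 956, 400]) cube([1156, 276, 200]);
translate([299, 1232, 600]) cube([1156, 276, 200]);
translate([299, 1508, 800]) cube([1156, 276, 200]);
translate([299, 1784, 1000]) cube([1156, 276, 200]);
translate([299, 2060, 1200]) cube([1156, 276, 200]);
translate([299, 2336, 1400]) cube([1156, 276, 200]);


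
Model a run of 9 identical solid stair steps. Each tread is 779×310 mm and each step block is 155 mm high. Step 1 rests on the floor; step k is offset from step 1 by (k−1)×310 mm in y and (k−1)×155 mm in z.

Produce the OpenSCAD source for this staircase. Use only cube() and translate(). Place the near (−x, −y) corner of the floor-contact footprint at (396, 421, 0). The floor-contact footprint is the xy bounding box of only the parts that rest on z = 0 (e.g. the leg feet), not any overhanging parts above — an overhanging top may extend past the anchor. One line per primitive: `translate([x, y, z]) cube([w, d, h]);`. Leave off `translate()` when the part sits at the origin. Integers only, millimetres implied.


translate([396, 421, 0]) cube([779, 310, 155]);
translate([396, 731, 155]) cube([779, 310, 155]);
translate([396, 1041, 310]) cube([779, 310, 155]);
translate([396, 1351, 465]) cube([779, 310, 155]);
translate([396, 1661, 620]) cube([779, 310, 155]);
translate([396, 1971, 775]) cube([779, 310, 155]);
translate([396, 2281, 930]) cube([779, 310, 155]);
translate([396, 2591, 1085]) cube([779, 310, 155]);
translate([396, 2901, 1240]) cube([779, 310, 155]);


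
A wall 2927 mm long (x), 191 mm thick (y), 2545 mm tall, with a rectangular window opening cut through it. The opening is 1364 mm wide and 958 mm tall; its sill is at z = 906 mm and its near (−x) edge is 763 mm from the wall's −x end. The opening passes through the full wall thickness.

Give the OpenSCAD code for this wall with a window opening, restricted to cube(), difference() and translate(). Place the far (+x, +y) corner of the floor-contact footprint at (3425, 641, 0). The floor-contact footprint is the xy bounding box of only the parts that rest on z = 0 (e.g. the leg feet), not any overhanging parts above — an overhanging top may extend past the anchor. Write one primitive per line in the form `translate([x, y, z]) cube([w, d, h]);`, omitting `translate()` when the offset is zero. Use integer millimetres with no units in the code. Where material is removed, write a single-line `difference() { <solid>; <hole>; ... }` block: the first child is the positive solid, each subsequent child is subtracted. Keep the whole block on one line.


difference() { translate([498, 450, 0]) cube([2927, 191, 2545]); translate([1261, 450, 906]) cube([1364, 191, 958]); }


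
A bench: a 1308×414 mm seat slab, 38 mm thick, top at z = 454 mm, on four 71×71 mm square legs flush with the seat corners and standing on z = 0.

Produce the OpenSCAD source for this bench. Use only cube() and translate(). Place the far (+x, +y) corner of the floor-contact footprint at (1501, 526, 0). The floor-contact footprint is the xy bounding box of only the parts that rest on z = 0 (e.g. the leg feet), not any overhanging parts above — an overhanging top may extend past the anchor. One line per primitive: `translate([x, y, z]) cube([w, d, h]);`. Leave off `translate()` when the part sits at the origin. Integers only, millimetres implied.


// leg_h = 454 − 38 = 416
translate([193, 112, 416]) cube([1308, 414, 38]);
translate([193, 112, 0]) cube([71, 71, 416]);
translate([193, 455, 0]) cube([71, 71, 416]);
translate([1430, 112, 0]) cube([71, 71, 416]);
translate([1430, 455, 0]) cube([71, 71, 416]);
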